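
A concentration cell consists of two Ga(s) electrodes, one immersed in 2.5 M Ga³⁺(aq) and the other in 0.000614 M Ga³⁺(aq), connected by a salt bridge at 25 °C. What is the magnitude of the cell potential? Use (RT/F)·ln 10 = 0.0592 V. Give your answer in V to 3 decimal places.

0.071 V

For a concentration cell E°cell = 0, since both electrodes use the same couple.
The compartment with the higher Ga³⁺(aq) concentration (2.5 M) acts as the cathode; ions are reduced there and produced at the dilute (0.000614 M) anode.
With n = 3, Ecell = −(0.0592/3)·log([dilute]/[conc]) = −(0.0592/3)·log(0.000614/2.5) = +0.071 V.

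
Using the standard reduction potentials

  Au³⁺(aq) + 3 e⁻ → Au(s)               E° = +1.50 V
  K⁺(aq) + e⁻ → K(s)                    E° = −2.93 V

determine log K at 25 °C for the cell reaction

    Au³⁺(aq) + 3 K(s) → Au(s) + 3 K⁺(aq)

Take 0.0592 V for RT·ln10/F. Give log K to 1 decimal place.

log K = 224.5

The Au³⁺/Au couple is reduced (cathode); E°cell = +1.50 − (−2.93) = +4.43 V with n = 3.
At equilibrium E = 0, so log K = nE°cell / 0.0592 = (3)(+4.43) / 0.0592 = 224.5.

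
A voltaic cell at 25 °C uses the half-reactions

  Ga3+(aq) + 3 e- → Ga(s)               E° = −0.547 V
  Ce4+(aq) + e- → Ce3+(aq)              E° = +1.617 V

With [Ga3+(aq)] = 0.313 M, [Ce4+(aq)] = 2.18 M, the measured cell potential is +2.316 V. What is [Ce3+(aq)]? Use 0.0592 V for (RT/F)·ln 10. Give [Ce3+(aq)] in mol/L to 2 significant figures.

The Ce⁴⁺/Ce³⁺ couple has the larger reduction potential, so it is the cathode: E°cell = +1.617 − (−0.547) = +2.164 V and n = 3.
Since E = E° − (0.0592/n)·log Q, log Q = n(E° − E)/0.0592 = −7.703.
The balanced reaction is 3 Ce4+(aq) + Ga(s) → 3 Ce3+(aq) + Ga3+(aq), so Q = ([Ce3+(aq)]^3·[Ga3+(aq)]) / [Ce4+(aq)]^3.
Substituting the known concentrations and solving, log [Ce3+(aq)] = −2.061 and [Ce3+(aq)] = 0.0087 M.

0.0087 M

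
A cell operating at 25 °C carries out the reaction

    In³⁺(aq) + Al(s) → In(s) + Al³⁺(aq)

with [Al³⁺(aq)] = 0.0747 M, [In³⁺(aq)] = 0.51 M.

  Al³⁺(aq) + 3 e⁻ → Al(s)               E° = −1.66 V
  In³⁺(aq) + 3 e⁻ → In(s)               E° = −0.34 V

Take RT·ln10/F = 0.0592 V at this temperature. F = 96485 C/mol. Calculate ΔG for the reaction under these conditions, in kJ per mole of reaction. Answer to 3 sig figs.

−387 kJ/mol

E°cell = −0.34 − (−1.66) = +1.32 V; the balanced reaction transfers n = 3 electrons.
The reaction quotient is [Al³⁺(aq)] / [In³⁺(aq)] = 0.146; by Nernst, E = +1.32 − (0.0592/3)(−0.834) = +1.3365 V.
ΔG = −nFE = −(3)(96485)(+1.3365) J/mol = −387 kJ/mol.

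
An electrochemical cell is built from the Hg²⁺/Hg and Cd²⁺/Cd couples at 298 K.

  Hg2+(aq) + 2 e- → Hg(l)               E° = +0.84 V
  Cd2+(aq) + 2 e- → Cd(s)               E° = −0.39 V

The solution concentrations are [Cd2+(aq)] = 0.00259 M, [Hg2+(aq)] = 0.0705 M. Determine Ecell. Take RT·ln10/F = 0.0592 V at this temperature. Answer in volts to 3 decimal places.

+1.272 V

Since E°(Hg²⁺/Hg) > E°(Cd²⁺/Cd), Hg²⁺/Hg serves as the cathode.
E°cell = +0.84 − (−0.39) = +1.23 V, with n = 2 electrons transferred.
Balancing gives Hg2+(aq) + Cd(s) → Hg(l) + Cd2+(aq); hence Q = [Cd2+(aq)] / [Hg2+(aq)] = 0.0367 (log Q = −1.435).
Applying E = E° − (RT ln10/nF)·log Q gives +1.23 − (0.0592/2)(−1.435) = +1.272 V.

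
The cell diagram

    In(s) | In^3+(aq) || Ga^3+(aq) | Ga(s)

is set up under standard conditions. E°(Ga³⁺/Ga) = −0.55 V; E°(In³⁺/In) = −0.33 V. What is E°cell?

−0.22 V

By convention the left-hand electrode in cell notation is the anode (oxidation) and the right-hand electrode is the cathode (reduction).
E°cell = E°(right) − E°(left) = −0.55 − (−0.33) = −0.22 V.
The negative sign shows that, as written, the cell would require an external voltage to drive the reaction.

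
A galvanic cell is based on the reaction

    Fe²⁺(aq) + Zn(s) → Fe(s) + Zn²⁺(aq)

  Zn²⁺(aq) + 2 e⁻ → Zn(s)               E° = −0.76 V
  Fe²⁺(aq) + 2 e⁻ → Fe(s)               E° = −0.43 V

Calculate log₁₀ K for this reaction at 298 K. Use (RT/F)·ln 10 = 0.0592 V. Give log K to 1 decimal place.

The Fe²⁺/Fe couple is reduced (cathode); E°cell = −0.43 − (−0.76) = +0.33 V with n = 2.
At equilibrium E = 0, so log K = nE°cell / 0.0592 = (2)(+0.33) / 0.0592 = 11.1.

log K = 11.1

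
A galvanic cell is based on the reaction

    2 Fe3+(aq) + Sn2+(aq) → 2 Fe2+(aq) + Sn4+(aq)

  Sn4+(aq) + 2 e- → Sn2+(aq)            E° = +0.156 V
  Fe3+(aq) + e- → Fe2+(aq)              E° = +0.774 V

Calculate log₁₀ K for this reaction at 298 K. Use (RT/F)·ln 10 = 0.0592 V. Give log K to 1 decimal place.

The Fe³⁺/Fe²⁺ couple is reduced (cathode); E°cell = +0.774 − (+0.156) = +0.618 V with n = 2.
At equilibrium E = 0, so log K = nE°cell / 0.0592 = (2)(+0.618) / 0.0592 = 20.9.

log K = 20.9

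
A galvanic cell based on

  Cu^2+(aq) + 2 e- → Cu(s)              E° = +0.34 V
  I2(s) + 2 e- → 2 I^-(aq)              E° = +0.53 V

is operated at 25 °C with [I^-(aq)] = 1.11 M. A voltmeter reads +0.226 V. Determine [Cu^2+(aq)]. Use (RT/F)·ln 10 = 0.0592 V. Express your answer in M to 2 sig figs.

0.049 M

I₂/I⁻ is the cathode (higher E°); E°cell = +0.53 − (+0.34) = +0.19 V with n = 2.
Since E = E° − (0.0592/n)·log Q, log Q = n(E° − E)/0.0592 = −1.216.
Balancing electrons gives I2(s) + Cu(s) → 2 I^-(aq) + Cu^2+(aq); thus Q = [I^-(aq)]^2·[Cu^2+(aq)].
Solving for the unknown gives log [Cu^2+(aq)] = −1.307, so [Cu^2+(aq)] ≈ 0.049 M.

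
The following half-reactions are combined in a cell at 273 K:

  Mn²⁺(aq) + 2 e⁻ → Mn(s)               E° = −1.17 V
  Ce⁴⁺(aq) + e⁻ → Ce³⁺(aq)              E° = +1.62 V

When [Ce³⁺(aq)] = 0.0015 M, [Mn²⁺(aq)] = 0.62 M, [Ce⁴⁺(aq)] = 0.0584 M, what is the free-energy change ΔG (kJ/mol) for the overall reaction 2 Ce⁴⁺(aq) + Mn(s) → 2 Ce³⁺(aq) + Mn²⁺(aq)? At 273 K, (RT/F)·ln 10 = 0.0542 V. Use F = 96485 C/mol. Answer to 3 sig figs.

−556 kJ/mol

The standard cell potential is +1.62 − (−1.17) = +2.79 V, with n = 2 electrons in the balanced equation.
Q = ([Ce³⁺(aq)]^2·[Mn²⁺(aq)]) / [Ce⁴⁺(aq)]^2 = 0.000409, so log Q = −3.388 and E = +2.79 − (0.0542/2)(−3.388) = +2.8818 V.
ΔG = −nFE = −(2)(96485)(+2.8818) J/mol = −556 kJ/mol.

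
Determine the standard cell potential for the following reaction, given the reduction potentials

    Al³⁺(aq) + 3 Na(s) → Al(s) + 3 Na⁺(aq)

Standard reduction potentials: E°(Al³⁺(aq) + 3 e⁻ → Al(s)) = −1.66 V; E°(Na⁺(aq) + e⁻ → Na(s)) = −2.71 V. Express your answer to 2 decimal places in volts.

Al³⁺(aq) gains electrons, so the Al³⁺/Al couple is the cathode; the Na⁺/Na couple is the anode.
E°cell = E°(cathode) − E°(anode) = −1.66 − (−2.71) = +1.05 V.

+1.05 V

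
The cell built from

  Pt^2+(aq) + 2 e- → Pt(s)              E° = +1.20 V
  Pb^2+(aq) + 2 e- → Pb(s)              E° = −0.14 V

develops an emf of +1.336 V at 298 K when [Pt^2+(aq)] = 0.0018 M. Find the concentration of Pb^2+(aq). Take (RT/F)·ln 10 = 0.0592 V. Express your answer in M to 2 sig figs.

0.0025 M

Pt²⁺/Pt is the cathode (higher E°); E°cell = +1.20 − (−0.14) = +1.34 V with n = 2.
From the Nernst equation, log Q = n(E° − E)/0.0592 = 2·(+1.34 − (+1.336))/0.0592 = 0.135.
For Pt^2+(aq) + Pb(s) → Pt(s) + Pb^2+(aq), the reaction quotient is Q = [Pb^2+(aq)] / [Pt^2+(aq)].
Isolating [Pb^2+(aq)] in Q = 10^{0.135} yields log [Pb^2+(aq)] = −2.610, i.e. 0.0025 M.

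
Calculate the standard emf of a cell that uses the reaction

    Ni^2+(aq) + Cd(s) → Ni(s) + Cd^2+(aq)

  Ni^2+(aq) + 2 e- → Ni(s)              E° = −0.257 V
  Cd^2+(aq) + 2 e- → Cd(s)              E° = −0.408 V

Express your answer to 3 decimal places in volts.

+0.151 V

Ni^2+(aq) gains electrons, so the Ni²⁺/Ni couple is the cathode; the Cd²⁺/Cd couple is the anode.
E°cell = E°(cathode) − E°(anode) = −0.257 − (−0.408) = +0.151 V.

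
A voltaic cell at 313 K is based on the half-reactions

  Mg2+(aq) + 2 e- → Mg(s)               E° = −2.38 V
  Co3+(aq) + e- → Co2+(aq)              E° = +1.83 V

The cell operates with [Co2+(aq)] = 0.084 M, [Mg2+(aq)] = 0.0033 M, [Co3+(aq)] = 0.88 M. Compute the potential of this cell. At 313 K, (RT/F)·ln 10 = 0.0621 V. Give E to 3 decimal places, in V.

+4.350 V

The Co³⁺/Co²⁺ couple has the more positive E°, so it is the cathode; Mg²⁺/Mg is the anode.
E°cell = +1.83 − (−2.38) = +4.21 V, with n = 2 electrons transferred.
Balancing gives 2 Co3+(aq) + Mg(s) → 2 Co2+(aq) + Mg2+(aq); hence Q = ([Co2+(aq)]^2·[Mg2+(aq)]) / [Co3+(aq)]^2 = 3.01×10^−5 (log Q = −4.522).
Applying E = E° − (RT ln10/nF)·log Q gives +4.21 − (0.0621/2)(−4.522) = +4.350 V.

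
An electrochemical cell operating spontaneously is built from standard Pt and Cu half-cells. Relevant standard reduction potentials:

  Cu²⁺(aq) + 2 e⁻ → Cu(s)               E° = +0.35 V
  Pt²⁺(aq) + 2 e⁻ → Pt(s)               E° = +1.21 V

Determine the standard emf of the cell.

+0.86 V

The Pt²⁺/Pt couple has the higher E°, so Pt ion is reduced (cathode) and Cu is oxidized (anode).
E°cell = E°(cathode) − E°(anode) = +1.21 − (+0.35) = +0.86 V.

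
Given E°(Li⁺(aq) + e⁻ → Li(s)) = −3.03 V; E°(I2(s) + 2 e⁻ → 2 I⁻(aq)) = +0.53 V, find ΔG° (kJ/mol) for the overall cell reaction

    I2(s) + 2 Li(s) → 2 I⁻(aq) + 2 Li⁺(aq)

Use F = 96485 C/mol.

In the reaction as written I2(s) is reduced, so the I₂/I⁻ couple is the cathode and Li⁺/Li is the anode.
E°cell = +0.53 − (−3.03) = +3.56 V; balancing electrons gives n = 2.
ΔG° = −nFE°cell = −(2)(96485)(+3.56) J/mol = −687 kJ/mol.

−687 kJ/mol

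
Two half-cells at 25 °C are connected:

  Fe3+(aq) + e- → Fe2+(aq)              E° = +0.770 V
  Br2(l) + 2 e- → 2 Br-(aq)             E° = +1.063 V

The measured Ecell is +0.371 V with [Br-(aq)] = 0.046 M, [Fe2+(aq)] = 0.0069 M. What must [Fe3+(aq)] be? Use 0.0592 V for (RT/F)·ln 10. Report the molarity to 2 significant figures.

With Br₂/Br⁻ at the cathode and Fe³⁺/Fe²⁺ at the anode, E°cell = +1.063 − (+0.770) = +0.293 V (n = 2).
Since E = E° − (0.0592/n)·log Q, log Q = n(E° − E)/0.0592 = −2.635.
Balancing electrons gives Br2(l) + 2 Fe2+(aq) → 2 Br-(aq) + 2 Fe3+(aq); thus Q = ([Br-(aq)]^2·[Fe3+(aq)]^2) / [Fe2+(aq)]^2.
Solving for the unknown gives log [Fe3+(aq)] = −2.141, so [Fe3+(aq)] ≈ 0.0072 M.

0.0072 M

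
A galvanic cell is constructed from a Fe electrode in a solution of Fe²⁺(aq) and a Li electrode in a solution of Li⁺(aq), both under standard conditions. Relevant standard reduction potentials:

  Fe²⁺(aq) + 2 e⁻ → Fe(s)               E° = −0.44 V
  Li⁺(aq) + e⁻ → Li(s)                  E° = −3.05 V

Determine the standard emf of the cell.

Of the two couples in this cell, the one with the more positive reduction potential is reduced at the cathode: here that is Fe²⁺/Fe (−0.44 V); Li⁺/Li (−3.05 V) is the anode.
E°cell = E°(cathode) − E°(anode) = −0.44 − (−3.05) = +2.61 V.

+2.61 V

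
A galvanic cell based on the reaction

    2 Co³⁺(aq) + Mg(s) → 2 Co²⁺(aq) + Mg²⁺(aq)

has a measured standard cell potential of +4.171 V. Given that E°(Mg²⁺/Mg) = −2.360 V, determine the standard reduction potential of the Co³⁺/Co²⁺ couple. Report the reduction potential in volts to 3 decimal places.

+1.811 V

In the reaction as written the Co³⁺/Co²⁺ couple is reduced (cathode) and Mg²⁺/Mg is oxidized (anode), so E°cell = E°(Co³⁺/Co²⁺) − E°(Mg²⁺/Mg).
E°(Co³⁺/Co²⁺) = E°cell + E°(anode) = +4.171 + (−2.360) = +1.811 V.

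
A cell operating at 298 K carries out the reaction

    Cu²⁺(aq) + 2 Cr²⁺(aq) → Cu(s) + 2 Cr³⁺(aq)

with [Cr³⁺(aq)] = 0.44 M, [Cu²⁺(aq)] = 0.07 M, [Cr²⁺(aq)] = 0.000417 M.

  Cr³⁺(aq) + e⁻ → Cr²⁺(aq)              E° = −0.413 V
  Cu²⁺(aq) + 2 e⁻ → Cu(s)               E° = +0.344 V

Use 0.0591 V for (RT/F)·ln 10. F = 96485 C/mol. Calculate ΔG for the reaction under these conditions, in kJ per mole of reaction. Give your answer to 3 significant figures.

−105 kJ/mol

With Cu²⁺/Cu reduced at the cathode, E°cell = +0.344 − (−0.413) = +0.757 V and n = 2.
Here Q = [Cr³⁺(aq)]^2 / ([Cu²⁺(aq)]·[Cr²⁺(aq)]^2) = 1.59×10^7 (log Q = 7.202), giving E = +0.757 − (0.0591/2)·(7.202) = +0.5442 V.
Finally ΔG = −nFE = −(2)(96485 C/mol)(+0.5442 V) = −105 kJ/mol.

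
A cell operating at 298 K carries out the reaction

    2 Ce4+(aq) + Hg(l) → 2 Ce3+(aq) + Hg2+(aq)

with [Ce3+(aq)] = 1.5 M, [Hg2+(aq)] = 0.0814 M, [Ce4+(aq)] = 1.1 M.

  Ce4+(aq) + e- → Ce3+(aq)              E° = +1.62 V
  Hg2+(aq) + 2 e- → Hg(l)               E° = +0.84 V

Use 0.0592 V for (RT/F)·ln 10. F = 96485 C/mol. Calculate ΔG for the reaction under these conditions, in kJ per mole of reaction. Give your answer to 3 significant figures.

E°cell = +1.62 − (+0.84) = +0.78 V; the balanced reaction transfers n = 2 electrons.
The reaction quotient is ([Ce3+(aq)]^2·[Hg2+(aq)]) / [Ce4+(aq)]^2 = 0.151; by Nernst, E = +0.78 − (0.0592/2)(−0.820) = +0.8043 V.
Finally ΔG = −nFE = −(2)(96485 C/mol)(+0.8043 V) = −155 kJ/mol.

−155 kJ/mol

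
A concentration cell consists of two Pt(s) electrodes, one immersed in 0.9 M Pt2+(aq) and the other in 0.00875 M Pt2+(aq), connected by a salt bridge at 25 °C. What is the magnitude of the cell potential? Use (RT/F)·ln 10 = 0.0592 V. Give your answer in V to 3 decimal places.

For a concentration cell E°cell = 0, since both electrodes use the same couple.
The compartment with the higher Pt2+(aq) concentration (0.9 M) acts as the cathode; ions are reduced there and produced at the dilute (0.00875 M) anode.
With n = 2, Ecell = −(0.0592/2)·log([dilute]/[conc]) = −(0.0592/2)·log(0.00875/0.9) = +0.060 V.

0.060 V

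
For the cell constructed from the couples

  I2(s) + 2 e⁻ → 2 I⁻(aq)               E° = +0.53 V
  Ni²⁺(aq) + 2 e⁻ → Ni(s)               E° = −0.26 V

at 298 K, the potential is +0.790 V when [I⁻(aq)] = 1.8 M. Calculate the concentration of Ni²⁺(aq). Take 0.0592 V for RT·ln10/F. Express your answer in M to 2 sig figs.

0.31 M

I₂/I⁻ is the cathode (higher E°); E°cell = +0.53 − (−0.26) = +0.79 V with n = 2.
Since E = E° − (0.0592/n)·log Q, log Q = n(E° − E)/0.0592 = 0.000.
The balanced reaction is I2(s) + Ni(s) → 2 I⁻(aq) + Ni²⁺(aq), so Q = [I⁻(aq)]^2·[Ni²⁺(aq)].
Isolating [Ni²⁺(aq)] in Q = 10^{0.000} yields log [Ni²⁺(aq)] = −0.511, i.e. 0.31 M.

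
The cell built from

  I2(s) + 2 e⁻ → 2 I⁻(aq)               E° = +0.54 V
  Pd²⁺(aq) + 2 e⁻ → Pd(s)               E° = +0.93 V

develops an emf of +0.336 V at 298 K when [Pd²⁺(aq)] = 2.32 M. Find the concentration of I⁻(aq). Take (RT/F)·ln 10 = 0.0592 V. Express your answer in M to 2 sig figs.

0.080 M

With Pd²⁺/Pd at the cathode and I₂/I⁻ at the anode, E°cell = +0.93 − (+0.54) = +0.39 V (n = 2).
Rearranging E = E° − (0.0592/n)·log Q gives log Q = 2(+0.39 − (+0.336))/0.0592 = 1.824.
For Pd²⁺(aq) + 2 I⁻(aq) → Pd(s) + I2(s), the reaction quotient is Q = 1 / ([Pd²⁺(aq)]·[I⁻(aq)]^2).
Isolating [I⁻(aq)] in Q = 10^{1.824} yields log [I⁻(aq)] = −1.095, i.e. 0.080 M.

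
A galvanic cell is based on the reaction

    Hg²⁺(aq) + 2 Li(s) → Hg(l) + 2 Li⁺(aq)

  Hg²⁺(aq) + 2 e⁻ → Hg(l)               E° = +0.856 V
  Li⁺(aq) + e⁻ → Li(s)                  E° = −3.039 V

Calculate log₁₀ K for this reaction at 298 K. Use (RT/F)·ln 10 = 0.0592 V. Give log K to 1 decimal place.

log K = 131.6

The Hg²⁺/Hg couple is reduced (cathode); E°cell = +0.856 − (−3.039) = +3.895 V with n = 2.
At equilibrium E = 0, so log K = nE°cell / 0.0592 = (2)(+3.895) / 0.0592 = 131.6.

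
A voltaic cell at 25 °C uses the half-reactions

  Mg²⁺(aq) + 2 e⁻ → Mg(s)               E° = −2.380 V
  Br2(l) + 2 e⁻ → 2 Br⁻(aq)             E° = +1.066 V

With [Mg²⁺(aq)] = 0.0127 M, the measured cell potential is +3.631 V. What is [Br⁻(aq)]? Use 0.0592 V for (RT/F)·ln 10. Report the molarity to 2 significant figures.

0.0067 M

Br₂/Br⁻ is the cathode (higher E°); E°cell = +1.066 − (−2.380) = +3.446 V with n = 2.
Since E = E° − (0.0592/n)·log Q, log Q = n(E° − E)/0.0592 = −6.250.
The balanced reaction is Br2(l) + Mg(s) → 2 Br⁻(aq) + Mg²⁺(aq), so Q = [Br⁻(aq)]^2·[Mg²⁺(aq)].
Solving for the unknown gives log [Br⁻(aq)] = −2.177, so [Br⁻(aq)] ≈ 0.0067 M.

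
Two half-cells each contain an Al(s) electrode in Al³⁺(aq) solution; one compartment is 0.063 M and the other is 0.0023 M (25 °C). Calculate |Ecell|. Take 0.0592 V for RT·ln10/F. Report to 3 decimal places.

0.028 V

For a concentration cell E°cell = 0, since both electrodes use the same couple.
The compartment with the higher Al³⁺(aq) concentration (0.063 M) acts as the cathode; ions are reduced there and produced at the dilute (0.0023 M) anode.
With n = 3, Ecell = −(0.0592/3)·log([dilute]/[conc]) = −(0.0592/3)·log(0.0023/0.063) = +0.028 V.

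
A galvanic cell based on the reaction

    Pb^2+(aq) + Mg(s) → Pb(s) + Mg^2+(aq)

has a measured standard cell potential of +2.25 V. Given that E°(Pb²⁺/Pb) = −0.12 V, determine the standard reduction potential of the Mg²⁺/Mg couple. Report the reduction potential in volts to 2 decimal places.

In the reaction as written the Pb²⁺/Pb couple is reduced (cathode) and Mg²⁺/Mg is oxidized (anode), so E°cell = E°(Pb²⁺/Pb) − E°(Mg²⁺/Mg).
E°(Mg²⁺/Mg) = E°(cathode) − E°cell = −0.12 − (+2.25) = −2.37 V.

−2.37 V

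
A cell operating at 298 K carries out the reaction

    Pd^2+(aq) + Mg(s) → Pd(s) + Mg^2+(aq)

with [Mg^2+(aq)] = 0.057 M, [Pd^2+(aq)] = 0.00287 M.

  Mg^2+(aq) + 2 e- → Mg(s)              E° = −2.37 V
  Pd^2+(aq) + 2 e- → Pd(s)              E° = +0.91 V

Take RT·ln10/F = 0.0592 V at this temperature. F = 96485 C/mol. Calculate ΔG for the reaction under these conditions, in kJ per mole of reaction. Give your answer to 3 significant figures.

With Pd²⁺/Pd reduced at the cathode, E°cell = +0.91 − (−2.37) = +3.28 V and n = 2.
The reaction quotient is [Mg^2+(aq)] / [Pd^2+(aq)] = 19.9; by Nernst, E = +3.28 − (0.0592/2)(1.298) = +3.2416 V.
Then ΔG = −nFE = −2 × 96485 × +3.2416 J/mol = −626 kJ/mol.

−626 kJ/mol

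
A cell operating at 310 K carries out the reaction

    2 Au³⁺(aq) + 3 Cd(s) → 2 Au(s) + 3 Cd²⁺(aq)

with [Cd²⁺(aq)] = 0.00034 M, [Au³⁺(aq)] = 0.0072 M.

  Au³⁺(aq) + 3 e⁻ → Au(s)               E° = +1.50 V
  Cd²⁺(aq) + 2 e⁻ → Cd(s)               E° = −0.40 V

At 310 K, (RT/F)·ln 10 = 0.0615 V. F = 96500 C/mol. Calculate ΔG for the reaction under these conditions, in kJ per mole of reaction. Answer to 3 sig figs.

E°cell = +1.50 − (−0.40) = +1.90 V; the balanced reaction transfers n = 6 electrons.
The reaction quotient is [Cd²⁺(aq)]^3 / [Au³⁺(aq)]^2 = 7.58×10^−7; by Nernst, E = +1.90 − (0.0615/6)(−6.120) = +1.9627 V.
Then ΔG = −nFE = −6 × 96500 × +1.9627 J/mol = −1140 kJ/mol.

−1140 kJ/mol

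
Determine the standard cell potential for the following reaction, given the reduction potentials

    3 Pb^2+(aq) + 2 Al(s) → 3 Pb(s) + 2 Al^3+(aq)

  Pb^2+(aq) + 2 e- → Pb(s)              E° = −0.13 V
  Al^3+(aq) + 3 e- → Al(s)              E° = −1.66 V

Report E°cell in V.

Pb^2+(aq) gains electrons, so the Pb²⁺/Pb couple is the cathode; the Al³⁺/Al couple is the anode.
E°cell = E°(cathode) − E°(anode) = −0.13 − (−1.66) = +1.53 V.

+1.53 V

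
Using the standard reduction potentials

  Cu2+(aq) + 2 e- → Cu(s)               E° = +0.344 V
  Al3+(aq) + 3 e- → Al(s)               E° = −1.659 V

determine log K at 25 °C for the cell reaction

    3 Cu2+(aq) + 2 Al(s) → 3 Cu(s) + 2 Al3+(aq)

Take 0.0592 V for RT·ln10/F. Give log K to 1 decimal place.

The Cu²⁺/Cu couple is reduced (cathode); E°cell = +0.344 − (−1.659) = +2.003 V with n = 6.
At equilibrium E = 0, so log K = nE°cell / 0.0592 = (6)(+2.003) / 0.0592 = 203.0.

log K = 203.0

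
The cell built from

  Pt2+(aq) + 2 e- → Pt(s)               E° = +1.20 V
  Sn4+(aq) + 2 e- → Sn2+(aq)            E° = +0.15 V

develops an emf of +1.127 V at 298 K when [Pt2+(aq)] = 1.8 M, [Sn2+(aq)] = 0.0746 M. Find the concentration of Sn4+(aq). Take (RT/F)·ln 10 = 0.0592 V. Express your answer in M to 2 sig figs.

With Pt²⁺/Pt at the cathode and Sn⁴⁺/Sn²⁺ at the anode, E°cell = +1.20 − (+0.15) = +1.05 V (n = 2).
From the Nernst equation, log Q = n(E° − E)/0.0592 = 2·(+1.05 − (+1.127))/0.0592 = −2.601.
Balancing electrons gives Pt2+(aq) + Sn2+(aq) → Pt(s) + Sn4+(aq); thus Q = [Sn4+(aq)] / ([Pt2+(aq)]·[Sn2+(aq)]).
Substituting the known concentrations and solving, log [Sn4+(aq)] = −3.473 and [Sn4+(aq)] = 0.00034 M.

0.00034 M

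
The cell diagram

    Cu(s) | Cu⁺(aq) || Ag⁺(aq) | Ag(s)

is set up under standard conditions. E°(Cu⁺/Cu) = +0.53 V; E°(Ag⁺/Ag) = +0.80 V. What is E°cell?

By convention the left-hand electrode in cell notation is the anode (oxidation) and the right-hand electrode is the cathode (reduction).
E°cell = E°(right) − E°(left) = +0.80 − (+0.53) = +0.27 V.

+0.27 V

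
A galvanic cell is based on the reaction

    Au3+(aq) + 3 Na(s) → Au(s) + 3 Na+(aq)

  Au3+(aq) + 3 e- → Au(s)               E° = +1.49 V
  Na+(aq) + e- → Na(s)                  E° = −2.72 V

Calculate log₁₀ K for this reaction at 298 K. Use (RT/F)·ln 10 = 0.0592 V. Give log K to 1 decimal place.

The Au³⁺/Au couple is reduced (cathode); E°cell = +1.49 − (−2.72) = +4.21 V with n = 3.
At equilibrium E = 0, so log K = nE°cell / 0.0592 = (3)(+4.21) / 0.0592 = 213.3.

log K = 213.3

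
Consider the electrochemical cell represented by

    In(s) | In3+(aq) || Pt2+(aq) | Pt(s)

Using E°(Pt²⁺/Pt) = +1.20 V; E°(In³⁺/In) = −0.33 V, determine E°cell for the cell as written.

By convention the left-hand electrode in cell notation is the anode (oxidation) and the right-hand electrode is the cathode (reduction).
E°cell = E°(right) − E°(left) = +1.20 − (−0.33) = +1.53 V.

+1.53 V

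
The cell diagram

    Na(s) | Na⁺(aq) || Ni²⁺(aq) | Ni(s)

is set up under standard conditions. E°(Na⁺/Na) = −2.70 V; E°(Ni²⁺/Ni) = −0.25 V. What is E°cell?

By convention the left-hand electrode in cell notation is the anode (oxidation) and the right-hand electrode is the cathode (reduction).
E°cell = E°(right) − E°(left) = −0.25 − (−2.70) = +2.45 V.

+2.45 V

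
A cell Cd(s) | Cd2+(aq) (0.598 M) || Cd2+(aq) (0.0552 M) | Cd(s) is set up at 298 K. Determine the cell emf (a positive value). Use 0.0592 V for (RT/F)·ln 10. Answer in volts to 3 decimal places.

0.031 V

For a concentration cell E°cell = 0, since both electrodes use the same couple.
The compartment with the higher Cd2+(aq) concentration (0.598 M) acts as the cathode; ions are reduced there and produced at the dilute (0.0552 M) anode.
With n = 2, Ecell = −(0.0592/2)·log([dilute]/[conc]) = −(0.0592/2)·log(0.0552/0.598) = +0.031 V.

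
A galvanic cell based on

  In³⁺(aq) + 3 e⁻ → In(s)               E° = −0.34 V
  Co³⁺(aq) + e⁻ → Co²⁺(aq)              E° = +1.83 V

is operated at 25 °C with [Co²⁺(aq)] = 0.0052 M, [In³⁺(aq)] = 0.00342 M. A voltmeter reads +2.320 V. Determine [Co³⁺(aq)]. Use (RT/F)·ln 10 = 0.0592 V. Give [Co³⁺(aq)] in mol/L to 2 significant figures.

With Co³⁺/Co²⁺ at the cathode and In³⁺/In at the anode, E°cell = +1.83 − (−0.34) = +2.17 V (n = 3).
Rearranging E = E° − (0.0592/n)·log Q gives log Q = 3(+2.17 − (+2.320))/0.0592 = −7.601.
For 3 Co³⁺(aq) + In(s) → 3 Co²⁺(aq) + In³⁺(aq), the reaction quotient is Q = ([Co²⁺(aq)]^3·[In³⁺(aq)]) / [Co³⁺(aq)]^3.
Substituting the known concentrations and solving, log [Co³⁺(aq)] = −0.572 and [Co³⁺(aq)] = 0.27 M.

0.27 M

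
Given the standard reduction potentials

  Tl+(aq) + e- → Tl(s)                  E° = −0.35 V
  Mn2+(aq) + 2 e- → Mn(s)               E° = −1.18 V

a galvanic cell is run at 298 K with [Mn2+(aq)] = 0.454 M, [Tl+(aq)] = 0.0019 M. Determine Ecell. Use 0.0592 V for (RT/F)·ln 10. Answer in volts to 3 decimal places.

Tl⁺/Tl is reduced (cathode, E° = −0.35 V) and Mn²⁺/Mn is oxidized (anode).
E°cell = E°cat − E°an = −0.35 − (−1.18) = +0.83 V; n = 2.
Balancing gives 2 Tl+(aq) + Mn(s) → 2 Tl(s) + Mn2+(aq); hence Q = [Mn2+(aq)] / [Tl+(aq)]^2 = 1.26×10^5 (log Q = 5.100).
E = E° − (0.0592/n)·log Q = +0.83 − (0.0592/2)(5.100) = +0.679 V.

+0.679 V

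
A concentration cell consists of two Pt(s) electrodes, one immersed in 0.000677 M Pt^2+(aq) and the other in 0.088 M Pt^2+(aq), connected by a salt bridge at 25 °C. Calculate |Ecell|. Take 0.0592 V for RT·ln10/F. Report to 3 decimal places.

For a concentration cell E°cell = 0, since both electrodes use the same couple.
The compartment with the higher Pt^2+(aq) concentration (0.088 M) acts as the cathode; ions are reduced there and produced at the dilute (0.000677 M) anode.
With n = 2, Ecell = −(0.0592/2)·log([dilute]/[conc]) = −(0.0592/2)·log(0.000677/0.088) = +0.063 V.

0.063 V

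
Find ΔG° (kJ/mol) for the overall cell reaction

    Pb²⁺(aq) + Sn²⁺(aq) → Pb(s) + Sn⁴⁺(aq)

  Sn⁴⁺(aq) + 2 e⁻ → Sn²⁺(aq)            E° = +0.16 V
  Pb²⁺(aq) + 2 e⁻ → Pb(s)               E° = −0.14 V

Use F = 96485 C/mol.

In the reaction as written Pb²⁺(aq) is reduced, so the Pb²⁺/Pb couple is the cathode and Sn⁴⁺/Sn²⁺ is the anode.
E°cell = −0.14 − (+0.16) = −0.30 V; balancing electrons gives n = 2.
ΔG° = −nFE°cell = −(2)(96485)(−0.30) J/mol = +57.9 kJ/mol.

+57.9 kJ/mol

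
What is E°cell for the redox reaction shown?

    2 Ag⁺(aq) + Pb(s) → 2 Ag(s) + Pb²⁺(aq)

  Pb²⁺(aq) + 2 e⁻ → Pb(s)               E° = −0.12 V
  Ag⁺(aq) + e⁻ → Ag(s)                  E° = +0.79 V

+0.91 V

Ag⁺(aq) gains electrons, so the Ag⁺/Ag couple is the cathode; the Pb²⁺/Pb couple is the anode.
E°cell = E°(cathode) − E°(anode) = +0.79 − (−0.12) = +0.91 V.
The positive value indicates the reaction is spontaneous as written.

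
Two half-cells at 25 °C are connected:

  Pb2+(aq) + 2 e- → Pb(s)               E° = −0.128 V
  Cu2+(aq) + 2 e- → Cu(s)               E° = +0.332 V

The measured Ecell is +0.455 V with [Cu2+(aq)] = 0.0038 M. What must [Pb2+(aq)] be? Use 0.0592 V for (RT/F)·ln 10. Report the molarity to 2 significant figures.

0.0056 M

Cu²⁺/Cu is the cathode (higher E°); E°cell = +0.332 − (−0.128) = +0.460 V with n = 2.
Rearranging E = E° − (0.0592/n)·log Q gives log Q = 2(+0.460 − (+0.455))/0.0592 = 0.169.
The balanced reaction is Cu2+(aq) + Pb(s) → Cu(s) + Pb2+(aq), so Q = [Pb2+(aq)] / [Cu2+(aq)].
Substituting the known concentrations and solving, log [Pb2+(aq)] = −2.251 and [Pb2+(aq)] = 0.0056 M.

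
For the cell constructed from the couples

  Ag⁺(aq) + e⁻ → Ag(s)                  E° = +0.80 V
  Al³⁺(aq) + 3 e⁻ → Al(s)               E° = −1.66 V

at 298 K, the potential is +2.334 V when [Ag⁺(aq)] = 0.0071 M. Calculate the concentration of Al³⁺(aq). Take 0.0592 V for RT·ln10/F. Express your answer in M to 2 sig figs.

0.87 M

Ag⁺/Ag is the cathode (higher E°); E°cell = +0.80 − (−1.66) = +2.46 V with n = 3.
Since E = E° − (0.0592/n)·log Q, log Q = n(E° − E)/0.0592 = 6.385.
The balanced reaction is 3 Ag⁺(aq) + Al(s) → 3 Ag(s) + Al³⁺(aq), so Q = [Al³⁺(aq)] / [Ag⁺(aq)]^3.
Isolating [Al³⁺(aq)] in Q = 10^{6.385} yields log [Al³⁺(aq)] = −0.061, i.e. 0.87 M.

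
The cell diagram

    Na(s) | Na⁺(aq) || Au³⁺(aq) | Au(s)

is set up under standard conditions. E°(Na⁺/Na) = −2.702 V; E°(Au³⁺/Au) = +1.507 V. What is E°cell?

+4.209 V

By convention the left-hand electrode in cell notation is the anode (oxidation) and the right-hand electrode is the cathode (reduction).
E°cell = E°(right) − E°(left) = +1.507 − (−2.702) = +4.209 V.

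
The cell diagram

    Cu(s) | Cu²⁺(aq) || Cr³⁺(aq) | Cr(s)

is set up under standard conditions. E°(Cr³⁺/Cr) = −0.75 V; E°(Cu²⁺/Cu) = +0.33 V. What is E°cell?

By convention the left-hand electrode in cell notation is the anode (oxidation) and the right-hand electrode is the cathode (reduction).
E°cell = E°(right) − E°(left) = −0.75 − (+0.33) = −1.08 V.
The negative sign shows that, as written, the cell would require an external voltage to drive the reaction.

−1.08 V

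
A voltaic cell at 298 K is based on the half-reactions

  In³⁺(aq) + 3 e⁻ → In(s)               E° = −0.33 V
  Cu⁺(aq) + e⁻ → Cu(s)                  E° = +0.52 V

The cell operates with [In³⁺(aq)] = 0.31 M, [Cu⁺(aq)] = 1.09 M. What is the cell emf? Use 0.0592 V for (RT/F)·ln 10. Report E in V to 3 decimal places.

+0.862 V

Cu⁺/Cu is reduced (cathode, E° = +0.52 V) and In³⁺/In is oxidized (anode).
E°cell = +0.52 − (−0.33) = +0.85 V, with n = 3 electrons transferred.
For the overall reaction 3 Cu⁺(aq) + In(s) → 3 Cu(s) + In³⁺(aq), Q = [In³⁺(aq)] / [Cu⁺(aq)]^3 = 0.239, giving log Q = −0.621.
By the Nernst equation, E = +0.85 − (0.0592/3)·(−0.621) = +0.862 V.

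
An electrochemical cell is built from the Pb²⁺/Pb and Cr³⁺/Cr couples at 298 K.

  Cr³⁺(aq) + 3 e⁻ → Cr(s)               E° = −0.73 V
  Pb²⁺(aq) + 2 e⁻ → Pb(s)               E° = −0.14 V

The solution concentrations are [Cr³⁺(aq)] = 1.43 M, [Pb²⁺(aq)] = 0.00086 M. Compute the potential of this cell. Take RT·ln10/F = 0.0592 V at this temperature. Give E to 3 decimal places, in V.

Pb²⁺/Pb is reduced (cathode, E° = −0.14 V) and Cr³⁺/Cr is oxidized (anode).
The standard potential is −0.14 − (−0.73) = +0.59 V and the balanced reaction transfers n = 6 electrons.
Balancing gives 3 Pb²⁺(aq) + 2 Cr(s) → 3 Pb(s) + 2 Cr³⁺(aq); hence Q = [Cr³⁺(aq)]^2 / [Pb²⁺(aq)]^3 = 3.21×10^9 (log Q = 9.507).
Applying E = E° − (RT ln10/nF)·log Q gives +0.59 − (0.0592/6)(9.507) = +0.496 V.

+0.496 V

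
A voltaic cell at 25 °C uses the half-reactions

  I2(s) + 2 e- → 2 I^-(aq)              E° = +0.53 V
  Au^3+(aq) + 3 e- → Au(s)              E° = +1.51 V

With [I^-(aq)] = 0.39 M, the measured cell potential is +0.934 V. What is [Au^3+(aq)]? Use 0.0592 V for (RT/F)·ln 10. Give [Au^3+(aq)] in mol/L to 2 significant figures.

Au³⁺/Au is the cathode (higher E°); E°cell = +1.51 − (+0.53) = +0.98 V with n = 6.
Rearranging E = E° − (0.0592/n)·log Q gives log Q = 6(+0.98 − (+0.934))/0.0592 = 4.662.
For 2 Au^3+(aq) + 6 I^-(aq) → 2 Au(s) + 3 I2(s), the reaction quotient is Q = 1 / ([Au^3+(aq)]^2·[I^-(aq)]^6).
Solving for the unknown gives log [Au^3+(aq)] = −1.104, so [Au^3+(aq)] ≈ 0.079 M.

0.079 M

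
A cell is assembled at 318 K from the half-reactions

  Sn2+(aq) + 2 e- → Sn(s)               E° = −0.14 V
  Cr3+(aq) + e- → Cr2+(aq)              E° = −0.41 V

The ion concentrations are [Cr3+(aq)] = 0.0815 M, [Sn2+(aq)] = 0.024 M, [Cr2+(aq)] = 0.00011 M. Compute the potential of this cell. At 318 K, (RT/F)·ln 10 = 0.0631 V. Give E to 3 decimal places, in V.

Sn²⁺/Sn is reduced (cathode, E° = −0.14 V) and Cr³⁺/Cr²⁺ is oxidized (anode).
The standard potential is −0.14 − (−0.41) = +0.27 V and the balanced reaction transfers n = 2 electrons.
Balancing gives Sn2+(aq) + 2 Cr2+(aq) → Sn(s) + 2 Cr3+(aq); hence Q = [Cr3+(aq)]^2 / ([Sn2+(aq)]·[Cr2+(aq)]^2) = 2.29×10^7 (log Q = 7.359).
By the Nernst equation, E = +0.27 − (0.0631/2)·(7.359) = +0.038 V.

+0.038 V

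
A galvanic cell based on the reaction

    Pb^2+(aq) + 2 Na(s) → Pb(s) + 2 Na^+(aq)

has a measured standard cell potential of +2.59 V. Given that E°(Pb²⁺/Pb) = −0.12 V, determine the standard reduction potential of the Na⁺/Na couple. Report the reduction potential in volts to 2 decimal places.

−2.71 V

In the reaction as written the Pb²⁺/Pb couple is reduced (cathode) and Na⁺/Na is oxidized (anode), so E°cell = E°(Pb²⁺/Pb) − E°(Na⁺/Na).
E°(Na⁺/Na) = E°(cathode) − E°cell = −0.12 − (+2.59) = −2.71 V.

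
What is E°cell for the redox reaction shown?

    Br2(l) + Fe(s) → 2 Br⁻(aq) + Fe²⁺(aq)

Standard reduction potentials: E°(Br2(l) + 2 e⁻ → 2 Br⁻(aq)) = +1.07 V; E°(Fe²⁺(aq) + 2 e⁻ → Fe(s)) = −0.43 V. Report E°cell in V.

In the reaction as written, Br2(l) is reduced (cathode) and Fe²⁺(aq) is produced by oxidation at the anode.
E°cell = E°(cathode) − E°(anode) = +1.07 − (−0.43) = +1.50 V.
The positive value indicates the reaction is spontaneous as written.

+1.50 V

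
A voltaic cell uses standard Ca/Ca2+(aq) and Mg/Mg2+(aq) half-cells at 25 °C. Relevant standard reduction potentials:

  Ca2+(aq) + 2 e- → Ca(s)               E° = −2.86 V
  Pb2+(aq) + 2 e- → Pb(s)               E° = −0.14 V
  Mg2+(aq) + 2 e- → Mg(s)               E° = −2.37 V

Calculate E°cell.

The Mg²⁺/Mg couple has the higher E°, so Mg ion is reduced (cathode) and Ca is oxidized (anode).
E°cell = E°(cathode) − E°(anode) = −2.37 − (−2.86) = +0.49 V.

+0.49 V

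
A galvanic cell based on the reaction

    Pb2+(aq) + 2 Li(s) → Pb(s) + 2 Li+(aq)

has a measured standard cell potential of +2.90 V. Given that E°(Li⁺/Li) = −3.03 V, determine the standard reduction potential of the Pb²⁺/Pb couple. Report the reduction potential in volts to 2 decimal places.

−0.13 V

In the reaction as written the Pb²⁺/Pb couple is reduced (cathode) and Li⁺/Li is oxidized (anode), so E°cell = E°(Pb²⁺/Pb) − E°(Li⁺/Li).
E°(Pb²⁺/Pb) = E°cell + E°(anode) = +2.90 + (−3.03) = −0.13 V.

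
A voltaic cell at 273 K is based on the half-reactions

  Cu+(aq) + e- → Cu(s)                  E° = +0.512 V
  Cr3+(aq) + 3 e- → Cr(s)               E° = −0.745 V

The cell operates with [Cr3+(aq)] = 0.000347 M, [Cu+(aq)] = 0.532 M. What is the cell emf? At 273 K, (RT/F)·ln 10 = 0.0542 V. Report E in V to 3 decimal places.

+1.305 V

Cu⁺/Cu is reduced (cathode, E° = +0.512 V) and Cr³⁺/Cr is oxidized (anode).
E°cell = +0.512 − (−0.745) = +1.257 V, with n = 3 electrons transferred.
Balancing gives 3 Cu+(aq) + Cr(s) → 3 Cu(s) + Cr3+(aq); hence Q = [Cr3+(aq)] / [Cu+(aq)]^3 = 0.0023 (log Q = −2.637).
E = E° − (0.0542/n)·log Q = +1.257 − (0.0542/3)(−2.637) = +1.305 V.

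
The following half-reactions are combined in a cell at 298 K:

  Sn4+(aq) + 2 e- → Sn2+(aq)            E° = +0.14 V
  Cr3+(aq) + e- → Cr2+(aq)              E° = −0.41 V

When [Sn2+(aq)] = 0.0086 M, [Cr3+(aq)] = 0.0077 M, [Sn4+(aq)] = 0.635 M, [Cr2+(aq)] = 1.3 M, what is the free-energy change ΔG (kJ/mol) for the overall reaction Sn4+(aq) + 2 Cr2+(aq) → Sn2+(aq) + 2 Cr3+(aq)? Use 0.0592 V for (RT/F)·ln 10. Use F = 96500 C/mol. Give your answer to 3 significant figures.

With Sn⁴⁺/Sn²⁺ reduced at the cathode, E°cell = +0.14 − (−0.41) = +0.55 V and n = 2.
Q = ([Sn2+(aq)]·[Cr3+(aq)]^2) / ([Sn4+(aq)]·[Cr2+(aq)]^2) = 4.75×10^−7, so log Q = −6.323 and E = +0.55 − (0.0592/2)(−6.323) = +0.7372 V.
Finally ΔG = −nFE = −(2)(96500 C/mol)(+0.7372 V) = −142 kJ/mol.

−142 kJ/mol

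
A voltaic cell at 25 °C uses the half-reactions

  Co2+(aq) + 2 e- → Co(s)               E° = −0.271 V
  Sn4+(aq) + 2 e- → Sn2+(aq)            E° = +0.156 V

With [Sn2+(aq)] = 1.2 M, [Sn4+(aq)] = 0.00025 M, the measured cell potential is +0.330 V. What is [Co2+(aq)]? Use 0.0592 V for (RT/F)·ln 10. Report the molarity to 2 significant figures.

0.39 M

The Sn⁴⁺/Sn²⁺ couple has the larger reduction potential, so it is the cathode: E°cell = +0.156 − (−0.271) = +0.427 V and n = 2.
Rearranging E = E° − (0.0592/n)·log Q gives log Q = 2(+0.427 − (+0.330))/0.0592 = 3.277.
Balancing electrons gives Sn4+(aq) + Co(s) → Sn2+(aq) + Co2+(aq); thus Q = ([Sn2+(aq)]·[Co2+(aq)]) / [Sn4+(aq)].
Isolating [Co2+(aq)] in Q = 10^{3.277} yields log [Co2+(aq)] = −0.404, i.e. 0.39 M.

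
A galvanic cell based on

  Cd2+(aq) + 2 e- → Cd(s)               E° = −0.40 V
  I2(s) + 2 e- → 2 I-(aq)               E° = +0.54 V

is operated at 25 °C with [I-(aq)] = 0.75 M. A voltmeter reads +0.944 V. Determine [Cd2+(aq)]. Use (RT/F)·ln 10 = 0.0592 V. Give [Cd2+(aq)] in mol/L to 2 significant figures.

1.3 M

With I₂/I⁻ at the cathode and Cd²⁺/Cd at the anode, E°cell = +0.54 − (−0.40) = +0.94 V (n = 2).
Rearranging E = E° − (0.0592/n)·log Q gives log Q = 2(+0.94 − (+0.944))/0.0592 = −0.135.
The balanced reaction is I2(s) + Cd(s) → 2 I-(aq) + Cd2+(aq), so Q = [I-(aq)]^2·[Cd2+(aq)].
Substituting the known concentrations and solving, log [Cd2+(aq)] = 0.115 and [Cd2+(aq)] = 1.3 M.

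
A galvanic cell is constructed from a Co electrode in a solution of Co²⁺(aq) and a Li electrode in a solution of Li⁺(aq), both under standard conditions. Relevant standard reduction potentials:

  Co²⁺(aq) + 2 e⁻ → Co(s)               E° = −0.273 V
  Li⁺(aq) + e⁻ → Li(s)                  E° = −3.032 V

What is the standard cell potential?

+2.759 V

Of the two couples in this cell, the one with the more positive reduction potential is reduced at the cathode: here that is Co²⁺/Co (−0.273 V); Li⁺/Li (−3.032 V) is the anode.
E°cell = E°(cathode) − E°(anode) = −0.273 − (−3.032) = +2.759 V.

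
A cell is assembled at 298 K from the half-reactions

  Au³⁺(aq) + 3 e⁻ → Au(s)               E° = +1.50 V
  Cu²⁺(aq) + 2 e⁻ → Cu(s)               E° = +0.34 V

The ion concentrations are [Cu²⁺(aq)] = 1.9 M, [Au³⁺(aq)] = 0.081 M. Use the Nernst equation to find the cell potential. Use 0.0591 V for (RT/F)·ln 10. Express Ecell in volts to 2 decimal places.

+1.13 V

The Au³⁺/Au couple has the more positive E°, so it is the cathode; Cu²⁺/Cu is the anode.
The standard potential is +1.50 − (+0.34) = +1.16 V and the balanced reaction transfers n = 6 electrons.
Balancing gives 2 Au³⁺(aq) + 3 Cu(s) → 2 Au(s) + 3 Cu²⁺(aq); hence Q = [Cu²⁺(aq)]^3 / [Au³⁺(aq)]^2 = 1.05×10^3 (log Q = 3.019).
Applying E = E° − (RT ln10/nF)·log Q gives +1.16 − (0.0591/6)(3.019) = +1.13 V.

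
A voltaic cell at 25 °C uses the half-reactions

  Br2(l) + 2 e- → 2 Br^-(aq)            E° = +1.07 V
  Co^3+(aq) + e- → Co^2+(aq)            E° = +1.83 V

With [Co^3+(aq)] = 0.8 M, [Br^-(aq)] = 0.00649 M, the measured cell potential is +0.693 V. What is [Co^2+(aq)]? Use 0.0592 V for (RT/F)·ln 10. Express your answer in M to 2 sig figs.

Co³⁺/Co²⁺ is the cathode (higher E°); E°cell = +1.83 − (+1.07) = +0.76 V with n = 2.
Rearranging E = E° − (0.0592/n)·log Q gives log Q = 2(+0.76 − (+0.693))/0.0592 = 2.264.
For 2 Co^3+(aq) + 2 Br^-(aq) → 2 Co^2+(aq) + Br2(l), the reaction quotient is Q = [Co^2+(aq)]^2 / ([Co^3+(aq)]^2·[Br^-(aq)]^2).
Solving for the unknown gives log [Co^2+(aq)] = −1.153, so [Co^2+(aq)] ≈ 0.070 M.

0.070 M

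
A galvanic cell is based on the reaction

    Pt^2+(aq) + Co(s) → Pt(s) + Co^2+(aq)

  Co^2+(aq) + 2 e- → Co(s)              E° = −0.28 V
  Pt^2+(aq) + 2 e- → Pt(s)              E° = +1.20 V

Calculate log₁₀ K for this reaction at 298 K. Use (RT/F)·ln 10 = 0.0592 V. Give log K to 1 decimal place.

log K = 50.0

The Pt²⁺/Pt couple is reduced (cathode); E°cell = +1.20 − (−0.28) = +1.48 V with n = 2.
At equilibrium E = 0, so log K = nE°cell / 0.0592 = (2)(+1.48) / 0.0592 = 50.0.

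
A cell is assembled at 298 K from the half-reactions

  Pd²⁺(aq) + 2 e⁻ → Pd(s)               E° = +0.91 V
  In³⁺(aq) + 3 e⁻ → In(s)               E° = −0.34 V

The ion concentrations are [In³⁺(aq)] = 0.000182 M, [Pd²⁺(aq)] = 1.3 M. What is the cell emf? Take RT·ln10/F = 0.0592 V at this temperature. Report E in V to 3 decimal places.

Pd²⁺/Pd is reduced (cathode, E° = +0.91 V) and In³⁺/In is oxidized (anode).
The standard potential is +0.91 − (−0.34) = +1.25 V and the balanced reaction transfers n = 6 electrons.
The balanced reaction is 3 Pd²⁺(aq) + 2 In(s) → 3 Pd(s) + 2 In³⁺(aq), so Q = [In³⁺(aq)]^2 / [Pd²⁺(aq)]^3 = 1.51×10^−8 and log Q = −7.822.
E = E° − (0.0592/n)·log Q = +1.25 − (0.0592/6)(−7.822) = +1.327 V.

+1.327 V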